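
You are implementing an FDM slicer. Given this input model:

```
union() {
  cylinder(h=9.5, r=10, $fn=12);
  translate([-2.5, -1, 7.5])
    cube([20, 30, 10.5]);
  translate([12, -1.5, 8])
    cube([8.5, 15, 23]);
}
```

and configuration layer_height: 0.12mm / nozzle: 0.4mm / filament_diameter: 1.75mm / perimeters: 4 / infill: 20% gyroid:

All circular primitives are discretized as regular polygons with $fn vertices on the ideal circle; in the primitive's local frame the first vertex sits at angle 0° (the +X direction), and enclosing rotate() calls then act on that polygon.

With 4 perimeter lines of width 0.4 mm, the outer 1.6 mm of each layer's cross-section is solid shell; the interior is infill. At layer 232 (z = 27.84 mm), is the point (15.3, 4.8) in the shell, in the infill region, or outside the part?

At z = 27.84 mm: the cylinder is not intersected at this z (z outside [0, 9.5]); the cube at (-2.5, -1) does not reach this height (z outside [7.5, 18]); the cube at (12, -1.5) (footprint 8.5×15) is included at this height; Merging all regions: only the 8.5×15 cube at (12, -1.5) is present, so the union is just that shape — 1 connected region. Overall, the cross-section is a single solid region. The nearest boundary edge runs (12.00, 13.50)→(12.00, -1.50); distance from the point to it = 3.30 mm. The point is inside the cross-section and 3.30 mm from the nearest boundary — more than the 1.6 mm shell width (4 × 0.4), so it's in the infill interior.

infill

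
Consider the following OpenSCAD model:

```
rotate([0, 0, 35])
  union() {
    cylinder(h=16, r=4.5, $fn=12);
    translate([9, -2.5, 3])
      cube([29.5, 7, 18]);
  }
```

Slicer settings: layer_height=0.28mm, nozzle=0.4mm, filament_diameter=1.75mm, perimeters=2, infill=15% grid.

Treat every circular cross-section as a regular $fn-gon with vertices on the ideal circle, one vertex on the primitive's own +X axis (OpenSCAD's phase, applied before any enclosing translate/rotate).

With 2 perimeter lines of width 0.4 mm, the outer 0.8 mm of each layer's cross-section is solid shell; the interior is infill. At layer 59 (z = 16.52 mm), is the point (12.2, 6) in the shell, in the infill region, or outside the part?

At z = 16.52 mm: the cylinder is not intersected at this z (z outside [0, 16]); the cube at (9, -2.5) (footprint 29.5×7) is included at this height; Taking the union: only the 29.5×7 cube at (9, -2.5) is present, so the union is just that shape — 1 connected region; (rotated 35° about Z; rotation is an isometry so areas/perimeters/island counts are preserved). Overall, the cross-section is a single solid region. Undo the 35° rotation: the query point maps to (13.435, -2.083) in the un-rotated model frame. The nearest boundary edge runs (9.00, -2.50)→(38.50, -2.50); distance from the point to it = 0.42 mm. The point is inside the cross-section, 0.42 mm from the nearest boundary — within the 0.8 mm shell band (2 × 0.4).

shell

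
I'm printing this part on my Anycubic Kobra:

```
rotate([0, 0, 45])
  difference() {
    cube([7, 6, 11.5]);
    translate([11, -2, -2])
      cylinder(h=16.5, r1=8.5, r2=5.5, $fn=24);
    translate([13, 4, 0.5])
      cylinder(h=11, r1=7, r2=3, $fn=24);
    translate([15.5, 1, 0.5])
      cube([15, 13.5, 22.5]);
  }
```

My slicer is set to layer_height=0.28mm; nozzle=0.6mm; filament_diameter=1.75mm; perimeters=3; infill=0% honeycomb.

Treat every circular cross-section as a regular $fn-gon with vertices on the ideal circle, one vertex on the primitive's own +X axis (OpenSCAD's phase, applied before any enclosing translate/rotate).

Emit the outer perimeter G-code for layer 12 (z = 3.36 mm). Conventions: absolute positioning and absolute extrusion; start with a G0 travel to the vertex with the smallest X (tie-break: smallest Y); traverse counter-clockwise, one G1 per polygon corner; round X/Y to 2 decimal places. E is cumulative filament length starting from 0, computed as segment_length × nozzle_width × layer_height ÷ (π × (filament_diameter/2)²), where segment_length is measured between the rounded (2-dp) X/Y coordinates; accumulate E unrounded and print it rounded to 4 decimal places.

At z = 3.36 mm: the cube is present — its section is the full 7×6 rectangle; the cone at (11, -2) contributes a regular 24-gon of circumradius 7.525 (interpolated between r1=8.5 and r2=5.5 at t=0.325); the cone at (13, 4): at t=0.260 of its height the radius interpolates to r₁+(r₂−r₁)t = 5.960, giving a regular 24-gon of that circumradius; the cube at (15.5, 1) is present — its section is the full 15×13.5 rectangle; Subtracting the remaining from the first: starting from the 7×6 cube, the cone at (11, -2) partially overlaps it — only the 8.74 mm² overlap (of its 175.89 mm²) is removed, clipping the outline; the cone at (13, 4) misses the remaining region (no effect); the 15×13.5 cube at (15.5, 1) misses the remaining region (no effect) — 1 connected region; (whole slice rotated 45° about Z — lengths, areas and connectivity unchanged). The outline is a single polygon with 7 vertices. Extrusion per mm of travel: 0.6 × 0.28 / (π × 0.875²) = 0.069846. Accumulating E over each segment gives final E = 1.6723.

G0 X-4.24 Y4.24 Z3.36
G1 X0.00 Y0.00 E0.4188
G1 X2.65 Y2.65 E0.6806
G1 X1.92 Y4.42 E0.8143
G1 X1.67 Y6.36 E0.9509
G1 X1.88 Y8.02 E1.0678
G1 X0.71 Y9.19 E1.1834
G1 X-4.24 Y4.24 E1.6723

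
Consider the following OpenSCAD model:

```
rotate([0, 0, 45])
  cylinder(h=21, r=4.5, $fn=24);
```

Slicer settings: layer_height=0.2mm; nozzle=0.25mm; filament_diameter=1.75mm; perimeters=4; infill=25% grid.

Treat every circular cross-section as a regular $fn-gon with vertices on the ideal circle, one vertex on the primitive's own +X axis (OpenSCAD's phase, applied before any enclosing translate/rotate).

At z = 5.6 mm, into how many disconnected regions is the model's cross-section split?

At z = 5.6 mm: the r=4.5 cylinder contributes a regular 24-gon of circumradius 4.5; (whole slice rotated 45° about Z — lengths, areas and connectivity unchanged). The result has 1 disconnected region.

1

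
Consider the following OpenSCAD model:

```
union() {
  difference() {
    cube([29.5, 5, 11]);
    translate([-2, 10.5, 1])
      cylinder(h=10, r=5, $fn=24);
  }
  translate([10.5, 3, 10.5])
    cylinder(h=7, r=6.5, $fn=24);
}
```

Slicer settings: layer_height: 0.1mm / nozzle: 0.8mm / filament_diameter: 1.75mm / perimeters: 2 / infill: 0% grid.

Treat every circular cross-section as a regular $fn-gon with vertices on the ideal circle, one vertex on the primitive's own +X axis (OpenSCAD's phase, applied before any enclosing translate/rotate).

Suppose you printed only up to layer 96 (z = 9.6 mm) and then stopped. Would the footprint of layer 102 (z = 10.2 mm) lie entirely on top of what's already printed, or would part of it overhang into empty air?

Compare the two slices. At z = 9.6: the cube (footprint 29.5×5) is included at this height (area 147.50 mm²); the r=5 cylinder at (-2, 10.5) gives a regular 24-gon of circumradius 5 (constant along its height) (area = (24/2)·5.000²·sin(360°/24) = 77.65 mm²); Taking the first minus the rest: starting from the 29.5×5 cube (147.50 mm²), the r=5 cylinder at (-2, 10.5) misses the remaining region (no effect) — area = 147.50 mm²; the cylinder at (10.5, 3) does not reach this height (z outside [10.5, 17.5]); Combining (union): only the result so far is present, so the union is just that shape — area = 147.50 mm². At z = 10.2: the cube is present — its section is the full 29.5×5 rectangle (area 147.50 mm²); the cylinder at (-2, 10.5): section is a regular 24-gon, circumradius r=5 (area = (24/2)·5.000²·sin(360°/24) = 77.65 mm²); After the difference (first − rest): starting from the 29.5×5 cube (147.50 mm²), the r=5 cylinder at (-2, 10.5) misses the remaining region (no effect) — area = 147.50 mm²; the cylinder at (10.5, 3) does not reach this height (z outside [10.5, 17.5]); Taking the union: only that combined region is present, so the union is just that shape — area = 147.50 mm². Checking containment: the cross-section at z = 10.2 is a subset of the cross-section at z = 9.6.

entirely on top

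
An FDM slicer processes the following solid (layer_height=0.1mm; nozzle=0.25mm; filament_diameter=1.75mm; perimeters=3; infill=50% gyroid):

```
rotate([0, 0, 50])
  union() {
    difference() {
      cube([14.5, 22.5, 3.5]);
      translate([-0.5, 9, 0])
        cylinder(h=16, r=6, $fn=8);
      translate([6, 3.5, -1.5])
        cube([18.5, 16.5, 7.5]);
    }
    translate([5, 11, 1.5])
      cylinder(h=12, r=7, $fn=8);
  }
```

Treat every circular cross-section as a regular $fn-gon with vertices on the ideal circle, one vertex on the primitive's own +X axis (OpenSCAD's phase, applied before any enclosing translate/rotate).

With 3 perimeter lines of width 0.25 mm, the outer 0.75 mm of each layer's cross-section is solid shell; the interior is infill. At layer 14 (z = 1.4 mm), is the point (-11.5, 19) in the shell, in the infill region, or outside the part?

At z = 1.4 mm: the 14.5×22.5 cube contributes its full rectangle; the r=6 cylinder at (-0.5, 9) gives a regular 8-gon of circumradius 6 (constant along its height); the cube at (6, 3.5) is present — its section is the full 18.5×16.5 rectangle; Subtracting the remaining from the first: starting from the 14.5×22.5 cube, the r=6 cylinder at (-0.5, 9) partially overlaps it — only the 45.02 mm² overlap (of its 101.82 mm²) is removed, clipping the outline; the 18.5×16.5 cube at (6, 3.5) partially overlaps it — only the 140.25 mm² overlap (of its 305.25 mm²) is removed, clipping the outline — 1 connected region; the cylinder at (5, 11) is not intersected at this z (z outside [1.5, 13.5]); Combining (union): only that combined region is present, so the union is just that shape — 1 connected region; (whole slice rotated 50° about Z — lengths, areas and connectivity unchanged). Overall, the cross-section is a single solid region. Undo the 50° rotation: the query point maps to (7.163, 21.022) in the un-rotated model frame. The nearest boundary edge runs (14.50, 20.00)→(6.00, 20.00); distance from the point to it = 1.02 mm. The point is inside the cross-section and 1.02 mm from the nearest boundary — more than the 0.75 mm shell width (3 × 0.25), so it's in the infill interior.

infill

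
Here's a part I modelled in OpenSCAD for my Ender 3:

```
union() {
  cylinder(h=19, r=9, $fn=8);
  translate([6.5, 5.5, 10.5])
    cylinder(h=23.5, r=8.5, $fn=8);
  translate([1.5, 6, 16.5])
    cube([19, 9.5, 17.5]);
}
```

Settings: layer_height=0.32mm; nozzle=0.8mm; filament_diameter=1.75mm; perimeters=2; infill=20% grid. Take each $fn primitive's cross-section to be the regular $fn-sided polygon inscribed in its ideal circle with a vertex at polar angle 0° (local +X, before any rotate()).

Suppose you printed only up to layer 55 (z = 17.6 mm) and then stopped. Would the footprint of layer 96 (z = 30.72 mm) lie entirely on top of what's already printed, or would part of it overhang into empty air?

Compare the two slices. At z = 17.6: the cylinder: section is a regular 8-gon, circumradius r=9 (area = (8/2)·9.000²·sin(360°/8) = 229.10 mm²); the r=8.5 cylinder at (6.5, 5.5) gives a regular 8-gon of circumradius 8.5 (constant along its height) (area = (8/2)·8.500²·sin(360°/8) = 204.35 mm²); the cube at (1.5, 6) is present — its section is the full 19×9.5 rectangle (area 180.50 mm²); Merging all regions: the regions partially overlap — summed areas 613.96 mm² minus the doubly-counted overlap 163.95 mm² gives 450.00 mm² — area = 450.00 mm². At z = 30.72: the cylinder is absent (z outside [0, 19]); the cylinder at (6.5, 5.5): section is a regular 8-gon, circumradius r=8.5 (area = (8/2)·8.500²·sin(360°/8) = 204.35 mm²); the 19×9.5 cube at (1.5, 6) contributes its full rectangle (area 180.50 mm²); Combining (union): the regions partially overlap — summed areas 384.85 mm² minus the doubly-counted overlap 81.71 mm² gives 303.14 mm² — area = 303.14 mm². Checking containment: the cross-section at z = 30.72 is a subset of the cross-section at z = 17.6.

entirely on top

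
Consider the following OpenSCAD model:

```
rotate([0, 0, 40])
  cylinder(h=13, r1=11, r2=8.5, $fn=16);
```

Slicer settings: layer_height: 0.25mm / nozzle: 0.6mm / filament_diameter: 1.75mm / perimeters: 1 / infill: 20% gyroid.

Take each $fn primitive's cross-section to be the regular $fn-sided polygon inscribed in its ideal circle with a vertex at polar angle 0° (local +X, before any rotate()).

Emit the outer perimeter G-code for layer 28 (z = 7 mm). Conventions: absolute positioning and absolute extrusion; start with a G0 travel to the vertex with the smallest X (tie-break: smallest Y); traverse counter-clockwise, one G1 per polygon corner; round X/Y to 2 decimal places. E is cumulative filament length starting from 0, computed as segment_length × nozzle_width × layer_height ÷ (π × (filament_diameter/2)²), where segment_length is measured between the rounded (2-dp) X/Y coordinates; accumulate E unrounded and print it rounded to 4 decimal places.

At z = 7 mm: the cone: at t=0.538 of its height the radius interpolates to r₁+(r₂−r₁)t = 9.654, giving a regular 16-gon of that circumradius; (rotated 40° about Z; rotation is an isometry so areas/perimeters/island counts are preserved). The outline is a single polygon with 16 vertices. Extrusion per mm of travel: 0.6 × 0.25 / (π × 0.875²) = 0.062363. Accumulating E over each segment gives final E = 3.7594.

G0 X-9.62 Y0.84 Z7.00
G1 X-9.21 Y-2.90 E0.2346
G1 X-7.40 Y-6.21 E0.4699
G1 X-4.46 Y-8.56 E0.7046
G1 X-0.84 Y-9.62 E0.9399
G1 X2.90 Y-9.21 E1.1745
G1 X6.21 Y-7.40 E1.4098
G1 X8.56 Y-4.46 E1.6445
G1 X9.62 Y-0.84 E1.8797
G1 X9.21 Y2.90 E2.1143
G1 X7.40 Y6.21 E2.3496
G1 X4.46 Y8.56 E2.5843
G1 X0.84 Y9.62 E2.8196
G1 X-2.90 Y9.21 E3.0542
G1 X-6.21 Y7.40 E3.2895
G1 X-8.56 Y4.46 E3.5242
G1 X-9.62 Y0.84 E3.7594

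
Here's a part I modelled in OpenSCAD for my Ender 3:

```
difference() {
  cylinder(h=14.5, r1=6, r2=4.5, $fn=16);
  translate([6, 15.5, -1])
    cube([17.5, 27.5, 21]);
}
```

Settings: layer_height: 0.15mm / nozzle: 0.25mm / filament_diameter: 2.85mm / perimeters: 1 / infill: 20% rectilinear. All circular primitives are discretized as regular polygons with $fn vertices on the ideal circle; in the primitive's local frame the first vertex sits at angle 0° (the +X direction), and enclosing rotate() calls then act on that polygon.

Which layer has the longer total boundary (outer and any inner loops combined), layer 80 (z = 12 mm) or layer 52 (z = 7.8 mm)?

Layer 80 (z = 12): the cone: at t=0.828 of its height the radius interpolates to r₁+(r₂−r₁)t = 4.759, giving a regular 16-gon of that circumradius (perimeter = 2·16·4.759·sin(180°/16) = 29.71 mm); the 17.5×27.5 cube at (6, 15.5) contributes its full rectangle (perimeter 90.00 mm); Taking the first minus the rest: starting from the cone, the 17.5×27.5 cube at (6, 15.5) misses the remaining region (no effect) — boundary = 29.71 mm. So its perimeter = 29.71 mm. Layer 52 (z = 7.8): the cone: at t=0.538 of its height the radius interpolates to r₁+(r₂−r₁)t = 5.193, giving a regular 16-gon of that circumradius (perimeter = 2·16·5.193·sin(180°/16) = 32.42 mm); the 17.5×27.5 cube at (6, 15.5) contributes its full rectangle (perimeter 90.00 mm); After the difference (first − rest): starting from the cone, the 17.5×27.5 cube at (6, 15.5) misses the remaining region (no effect) — boundary = 32.42 mm. So its perimeter = 32.42 mm. Layer 52 is larger (32.42 vs 29.71 mm).

layer 52 (z = 7.8 mm)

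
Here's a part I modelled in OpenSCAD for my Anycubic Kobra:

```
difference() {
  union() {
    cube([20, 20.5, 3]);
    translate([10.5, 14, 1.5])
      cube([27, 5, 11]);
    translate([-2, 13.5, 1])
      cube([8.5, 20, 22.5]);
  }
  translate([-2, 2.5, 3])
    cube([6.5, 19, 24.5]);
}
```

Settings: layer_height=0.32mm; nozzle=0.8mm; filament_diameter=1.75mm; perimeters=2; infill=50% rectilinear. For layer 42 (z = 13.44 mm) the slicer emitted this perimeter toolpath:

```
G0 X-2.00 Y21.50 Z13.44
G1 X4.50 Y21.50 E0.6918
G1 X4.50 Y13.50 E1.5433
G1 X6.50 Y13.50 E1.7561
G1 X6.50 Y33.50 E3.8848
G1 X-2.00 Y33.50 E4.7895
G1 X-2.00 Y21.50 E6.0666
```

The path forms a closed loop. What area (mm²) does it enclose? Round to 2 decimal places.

Apply the shoelace formula to the sequence of (X, Y) vertices; enclosed area = 118.00 mm².

118.00 mm²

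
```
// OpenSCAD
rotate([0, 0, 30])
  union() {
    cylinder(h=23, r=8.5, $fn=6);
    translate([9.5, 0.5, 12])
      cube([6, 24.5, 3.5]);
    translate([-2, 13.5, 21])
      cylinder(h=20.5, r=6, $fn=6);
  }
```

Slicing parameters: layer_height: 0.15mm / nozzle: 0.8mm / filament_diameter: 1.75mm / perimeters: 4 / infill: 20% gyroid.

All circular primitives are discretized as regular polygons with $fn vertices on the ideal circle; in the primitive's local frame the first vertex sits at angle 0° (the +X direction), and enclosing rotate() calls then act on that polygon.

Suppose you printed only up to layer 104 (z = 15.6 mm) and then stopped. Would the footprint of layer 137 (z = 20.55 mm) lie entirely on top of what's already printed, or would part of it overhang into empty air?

entirely on top

Compare the two slices. At z = 15.6: the r=8.5 cylinder gives a regular 6-gon of circumradius 8.5 (constant along its height) (area = (6/2)·8.500²·sin(360°/6) = 187.71 mm²); the cube at (9.5, 0.5) is not intersected at this z (z outside [12, 15.5]); the cylinder at (-2, 13.5) is not intersected at this z (z outside [21, 41.5]); Combining (union): only the r=8.5 cylinder is present, so the union is just that shape — area = 187.71 mm²; (rotated 30° about Z; rotation is an isometry so areas/perimeters/island counts are preserved). At z = 20.55: the cylinder: section is a regular 6-gon, circumradius r=8.5 (area = (6/2)·8.500²·sin(360°/6) = 187.71 mm²); the cube at (9.5, 0.5) does not reach this height (z outside [12, 15.5]); the cylinder at (-2, 13.5) does not reach this height (z outside [21, 41.5]); Taking the union: only the r=8.5 cylinder is present, so the union is just that shape — area = 187.71 mm²; (rotated 30° about Z; rotation is an isometry so areas/perimeters/island counts are preserved). Checking containment: the cross-section at z = 20.55 is a subset of the cross-section at z = 15.6.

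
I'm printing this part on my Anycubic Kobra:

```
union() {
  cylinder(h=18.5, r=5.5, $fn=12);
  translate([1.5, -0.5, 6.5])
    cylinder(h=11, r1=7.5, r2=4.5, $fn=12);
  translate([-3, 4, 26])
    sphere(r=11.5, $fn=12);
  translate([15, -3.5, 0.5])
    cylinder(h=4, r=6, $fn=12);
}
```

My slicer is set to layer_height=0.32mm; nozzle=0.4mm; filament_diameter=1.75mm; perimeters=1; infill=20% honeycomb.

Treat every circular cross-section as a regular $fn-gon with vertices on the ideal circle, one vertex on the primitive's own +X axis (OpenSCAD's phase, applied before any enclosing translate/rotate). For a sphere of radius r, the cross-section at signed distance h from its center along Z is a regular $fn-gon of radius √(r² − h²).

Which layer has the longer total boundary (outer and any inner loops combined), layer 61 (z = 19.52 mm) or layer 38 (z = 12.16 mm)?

Layer 61 (z = 19.52): the cylinder does not reach this height (z outside [0, 18.5]); the cone at (1.5, -0.5) is not intersected at this z (z outside [6.5, 17.5]); the r=11.5 sphere at (-3, 4) slices to a regular 12-gon of circumradius 9.501 (√(r²−h²) with h=6.48 from center) (perimeter = 2·12·9.501·sin(180°/12) = 59.01 mm); the cylinder at (15, -3.5) is absent (z outside [0.5, 4.5]); Taking the union: only the r=11.5 sphere at (-3, 4) is present, so the union is just that shape — boundary = 59.01 mm. So its perimeter = 59.01 mm. Layer 38 (z = 12.16): the r=5.5 cylinder gives a regular 12-gon of circumradius 5.5 (constant along its height) (perimeter = 2·12·5.500·sin(180°/12) = 34.16 mm); the cone at (1.5, -0.5): at t=0.515 of its height the radius interpolates to r₁+(r₂−r₁)t = 5.956, giving a regular 12-gon of that circumradius (perimeter = 2·12·5.956·sin(180°/12) = 37.00 mm); the sphere at (-3, 4) is absent (|z−center|=13.840 > r=11.5); the cylinder at (15, -3.5) is not intersected at this z (z outside [0.5, 4.5]); Combining (union): the regions partially overlap (shared area 80.11 mm²), so the edge portions inside another operand are dropped and the merged outline is re-measured after clipping — boundary = 38.97 mm. So its perimeter = 38.97 mm. Layer 61 is larger (59.01 vs 38.97 mm).

layer 61 (z = 19.52 mm)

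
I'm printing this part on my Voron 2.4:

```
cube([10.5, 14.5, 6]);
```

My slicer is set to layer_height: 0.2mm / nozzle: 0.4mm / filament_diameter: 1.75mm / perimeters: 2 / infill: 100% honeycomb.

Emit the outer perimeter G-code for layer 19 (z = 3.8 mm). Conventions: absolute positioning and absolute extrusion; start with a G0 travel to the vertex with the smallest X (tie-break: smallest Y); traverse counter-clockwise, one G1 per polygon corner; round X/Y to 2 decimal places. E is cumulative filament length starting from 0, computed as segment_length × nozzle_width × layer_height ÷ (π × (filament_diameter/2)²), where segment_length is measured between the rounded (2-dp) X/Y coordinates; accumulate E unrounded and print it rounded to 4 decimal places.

G0 X0.00 Y0.00 Z3.80
G1 X10.50 Y0.00 E0.3492
G1 X10.50 Y14.50 E0.8315
G1 X0.00 Y14.50 E1.1807
G1 X0.00 Y0.00 E1.6630

At z = 3.8 mm: the 10.5×14.5 cube contributes its full rectangle. The outline is a single polygon with 4 vertices. Extrusion per mm of travel: 0.4 × 0.2 / (π × 0.875²) = 0.033260. Accumulating E over each segment gives final E = 1.6630.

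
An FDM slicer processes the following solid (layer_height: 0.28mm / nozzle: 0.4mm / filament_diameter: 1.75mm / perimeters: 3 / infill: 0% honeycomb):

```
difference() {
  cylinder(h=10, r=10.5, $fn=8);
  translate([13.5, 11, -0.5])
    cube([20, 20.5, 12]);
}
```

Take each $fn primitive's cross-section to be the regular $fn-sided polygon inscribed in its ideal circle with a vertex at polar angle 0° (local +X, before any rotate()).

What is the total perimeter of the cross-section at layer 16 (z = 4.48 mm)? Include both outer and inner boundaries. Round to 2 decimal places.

At z = 4.48 mm: the r=10.5 cylinder contributes a regular 8-gon of circumradius 10.5 (perimeter = 2·8·10.500·sin(180°/8) = 64.29 mm); the 20×20.5 cube at (13.5, 11) contributes its full rectangle (perimeter 81.00 mm); Taking the first minus the rest: starting from the r=10.5 cylinder, the 20×20.5 cube at (13.5, 11) misses the remaining region (no effect) — boundary = 64.29 mm. Overall, the cross-section is a single solid region. Total boundary length (outer) = 64.29 mm.

64.29 mm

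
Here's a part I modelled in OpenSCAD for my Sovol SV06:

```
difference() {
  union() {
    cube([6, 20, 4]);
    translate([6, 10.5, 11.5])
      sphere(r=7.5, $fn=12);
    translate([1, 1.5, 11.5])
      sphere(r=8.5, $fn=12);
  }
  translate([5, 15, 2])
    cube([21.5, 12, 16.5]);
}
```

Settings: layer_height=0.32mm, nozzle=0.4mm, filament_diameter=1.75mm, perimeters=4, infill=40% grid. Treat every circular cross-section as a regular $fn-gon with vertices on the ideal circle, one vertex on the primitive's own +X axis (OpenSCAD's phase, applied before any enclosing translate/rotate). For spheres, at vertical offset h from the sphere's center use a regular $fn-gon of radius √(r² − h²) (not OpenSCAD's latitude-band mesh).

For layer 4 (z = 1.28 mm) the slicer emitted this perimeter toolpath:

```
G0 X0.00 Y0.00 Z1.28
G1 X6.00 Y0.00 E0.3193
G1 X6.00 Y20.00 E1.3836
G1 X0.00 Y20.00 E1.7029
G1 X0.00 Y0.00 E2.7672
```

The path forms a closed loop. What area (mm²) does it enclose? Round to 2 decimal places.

120.00 mm²

Apply the shoelace formula to the sequence of (X, Y) vertices; enclosed area = 120.00 mm².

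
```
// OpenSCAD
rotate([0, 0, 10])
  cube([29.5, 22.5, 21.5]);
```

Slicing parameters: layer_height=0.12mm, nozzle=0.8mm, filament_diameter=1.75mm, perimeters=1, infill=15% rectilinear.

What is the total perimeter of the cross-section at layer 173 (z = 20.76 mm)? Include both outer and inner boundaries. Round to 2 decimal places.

At z = 20.76 mm: the cube (footprint 29.5×22.5) is included at this height (perimeter 104.00 mm); (rotated 10° about Z; rotation is an isometry so areas/perimeters/island counts are preserved). Overall, the cross-section is a single solid region. Total boundary length (outer) = 104.00 mm.

104.00 mm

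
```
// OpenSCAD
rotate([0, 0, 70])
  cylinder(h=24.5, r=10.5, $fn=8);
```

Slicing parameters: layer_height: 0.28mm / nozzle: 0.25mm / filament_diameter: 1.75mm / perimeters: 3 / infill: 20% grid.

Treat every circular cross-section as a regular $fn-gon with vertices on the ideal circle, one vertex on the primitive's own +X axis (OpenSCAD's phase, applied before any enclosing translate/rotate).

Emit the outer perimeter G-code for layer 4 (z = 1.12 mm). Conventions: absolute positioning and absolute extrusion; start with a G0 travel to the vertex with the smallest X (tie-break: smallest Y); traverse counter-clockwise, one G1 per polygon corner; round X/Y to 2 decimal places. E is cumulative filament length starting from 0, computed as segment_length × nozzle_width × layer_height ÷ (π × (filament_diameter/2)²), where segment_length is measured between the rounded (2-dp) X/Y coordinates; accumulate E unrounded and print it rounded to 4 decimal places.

G0 X-9.87 Y3.59 Z1.12
G1 X-9.52 Y-4.44 E0.2339
G1 X-3.59 Y-9.87 E0.4679
G1 X4.44 Y-9.52 E0.7018
G1 X9.87 Y-3.59 E0.9358
G1 X9.52 Y4.44 E1.1697
G1 X3.59 Y9.87 E1.4037
G1 X-4.44 Y9.52 E1.6377
G1 X-9.87 Y3.59 E1.8717

At z = 1.12 mm: the r=10.5 cylinder contributes a regular 8-gon of circumradius 10.5; (whole slice rotated 70° about Z — lengths, areas and connectivity unchanged). The outline is a single polygon with 8 vertices. Extrusion per mm of travel: 0.25 × 0.28 / (π × 0.875²) = 0.029103. Accumulating E over each segment gives final E = 1.8717.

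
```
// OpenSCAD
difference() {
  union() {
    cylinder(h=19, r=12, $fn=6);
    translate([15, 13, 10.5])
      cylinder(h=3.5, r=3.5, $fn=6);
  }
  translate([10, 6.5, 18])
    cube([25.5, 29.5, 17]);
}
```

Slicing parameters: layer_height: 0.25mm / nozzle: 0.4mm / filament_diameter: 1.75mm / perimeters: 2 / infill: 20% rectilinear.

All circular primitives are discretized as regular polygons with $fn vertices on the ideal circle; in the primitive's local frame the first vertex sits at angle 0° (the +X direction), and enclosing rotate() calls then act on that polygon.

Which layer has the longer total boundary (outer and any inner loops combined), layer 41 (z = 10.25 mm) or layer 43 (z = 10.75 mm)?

Layer 41 (z = 10.25): the cylinder: section is a regular 6-gon, circumradius r=12 (perimeter = 2·6·12.000·sin(180°/6) = 72.00 mm); the cylinder at (15, 13) is not intersected at this z (z outside [10.5, 14]); Taking the union: only the r=12 cylinder is present, so the union is just that shape — boundary = 72.00 mm; the cube at (10, 6.5) is not intersected at this z (z outside [18, 35]); After the difference (first − rest): none of the subtracted shapes is present at this height, so the result so far is unchanged — boundary = 72.00 mm. So its perimeter = 72.00 mm. Layer 43 (z = 10.75): the r=12 cylinder gives a regular 6-gon of circumradius 12 (constant along its height) (perimeter = 2·6·12.000·sin(180°/6) = 72.00 mm); the r=3.5 cylinder at (15, 13) gives a regular 6-gon of circumradius 3.5 (constant along its height) (perimeter = 2·6·3.500·sin(180°/6) = 21.00 mm); Taking the union: the 2 present regions are separate (no shared area or edge), so areas and boundary lengths simply add and each stays a separate island — boundary = 93.00 mm; the cube at (10, 6.5) is absent (z outside [18, 35]); Subtracting the remaining from the first: none of the subtracted shapes is present at this height, so that combined region is unchanged — boundary = 93.00 mm. So its perimeter = 93.00 mm. Layer 43 is larger (93.00 vs 72.00 mm).

layer 43 (z = 10.75 mm)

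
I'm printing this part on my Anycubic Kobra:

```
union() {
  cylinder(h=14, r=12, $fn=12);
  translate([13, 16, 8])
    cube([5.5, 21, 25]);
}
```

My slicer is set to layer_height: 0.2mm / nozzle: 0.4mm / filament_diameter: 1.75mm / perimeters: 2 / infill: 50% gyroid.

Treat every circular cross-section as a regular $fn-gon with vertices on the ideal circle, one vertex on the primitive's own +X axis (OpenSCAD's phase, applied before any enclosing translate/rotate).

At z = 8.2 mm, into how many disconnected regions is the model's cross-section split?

At z = 8.2 mm: the r=12 cylinder contributes a regular 12-gon of circumradius 12; the cube at (13, 16) is present — its section is the full 5.5×21 rectangle; Merging all regions: the 2 present regions are separate (no shared area or edge), so areas and boundary lengths simply add and each stays a separate island — 2 connected regions. The result has 2 disconnected regions.

2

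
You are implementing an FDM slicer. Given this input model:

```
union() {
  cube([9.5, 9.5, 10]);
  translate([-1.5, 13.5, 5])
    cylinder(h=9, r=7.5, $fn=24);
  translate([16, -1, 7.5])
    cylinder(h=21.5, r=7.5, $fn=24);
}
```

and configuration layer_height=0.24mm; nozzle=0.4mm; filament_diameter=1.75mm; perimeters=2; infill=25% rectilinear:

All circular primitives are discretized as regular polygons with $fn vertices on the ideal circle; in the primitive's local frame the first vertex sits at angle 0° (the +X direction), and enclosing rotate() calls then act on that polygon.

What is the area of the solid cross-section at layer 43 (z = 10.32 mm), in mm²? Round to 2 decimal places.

At z = 10.32 mm: the cube is absent (z outside [0, 10]); the r=7.5 cylinder at (-1.5, 13.5) gives a regular 24-gon of circumradius 7.5 (constant along its height) (area = (24/2)·7.500²·sin(360°/24) = 174.70 mm²); the r=7.5 cylinder at (16, -1) gives a regular 24-gon of circumradius 7.5 (constant along its height) (area = (24/2)·7.500²·sin(360°/24) = 174.70 mm²); Merging all regions: the 2 present regions are separate (no shared area or edge), so areas and boundary lengths simply add and each stays a separate island — area = 349.41 mm². Overall, the cross-section has 2 separate islands. Net area = 349.41 mm².

349.41 mm²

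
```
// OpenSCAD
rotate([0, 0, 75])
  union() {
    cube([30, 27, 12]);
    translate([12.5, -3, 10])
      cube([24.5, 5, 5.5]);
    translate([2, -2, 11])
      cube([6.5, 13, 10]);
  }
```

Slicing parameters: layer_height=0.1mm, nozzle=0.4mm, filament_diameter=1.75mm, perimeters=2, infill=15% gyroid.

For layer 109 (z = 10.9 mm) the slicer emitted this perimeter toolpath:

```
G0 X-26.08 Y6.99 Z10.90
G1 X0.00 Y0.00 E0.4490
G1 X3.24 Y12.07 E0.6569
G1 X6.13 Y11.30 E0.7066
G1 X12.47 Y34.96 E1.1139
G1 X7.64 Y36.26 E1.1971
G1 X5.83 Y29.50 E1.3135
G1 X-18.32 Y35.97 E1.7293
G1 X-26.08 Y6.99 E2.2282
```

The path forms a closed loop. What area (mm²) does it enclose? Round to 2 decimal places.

Apply the shoelace formula to the sequence of (X, Y) vertices; enclosed area = 897.63 mm².

897.63 mm²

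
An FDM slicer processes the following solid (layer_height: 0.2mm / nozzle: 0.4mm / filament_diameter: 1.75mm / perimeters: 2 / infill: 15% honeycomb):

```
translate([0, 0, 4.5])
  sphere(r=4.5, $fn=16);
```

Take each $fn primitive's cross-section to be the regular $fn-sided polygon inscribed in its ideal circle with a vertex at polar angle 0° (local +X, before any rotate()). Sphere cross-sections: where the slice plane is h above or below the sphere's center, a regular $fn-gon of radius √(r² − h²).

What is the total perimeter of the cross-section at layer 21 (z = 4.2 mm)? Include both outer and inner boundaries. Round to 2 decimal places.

At z = 4.2 mm: the sphere: section is a regular 16-gon, circumradius = √(r²−h²) = √(4.5²−0.3²) = 4.490 (perimeter = 2·16·4.490·sin(180°/16) = 28.03 mm). Overall, the cross-section is a single solid region. Total boundary length (outer) = 28.03 mm.

28.03 mm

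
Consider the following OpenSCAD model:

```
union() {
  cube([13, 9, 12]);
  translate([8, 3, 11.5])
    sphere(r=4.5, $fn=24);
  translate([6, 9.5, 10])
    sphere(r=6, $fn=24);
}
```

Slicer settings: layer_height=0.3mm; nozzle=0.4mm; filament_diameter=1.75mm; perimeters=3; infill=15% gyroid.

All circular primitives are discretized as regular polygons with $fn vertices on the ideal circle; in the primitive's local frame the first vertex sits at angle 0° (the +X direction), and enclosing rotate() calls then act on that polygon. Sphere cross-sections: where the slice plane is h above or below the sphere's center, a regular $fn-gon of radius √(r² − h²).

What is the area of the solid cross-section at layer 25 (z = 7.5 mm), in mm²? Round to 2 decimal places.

168.62 mm²

At z = 7.5 mm: the cube (footprint 13×9) is included at this height (area 117.00 mm²); the sphere at (8, 3): section is a regular 24-gon, circumradius = √(r²−h²) = √(4.5²−4²) = 2.062 (area = (24/2)·2.062²·sin(360°/24) = 13.20 mm²); the r=6 sphere at (6, 9.5) slices to a regular 24-gon of circumradius 5.454 (√(r²−h²) with h=2.5 from center) (area = (24/2)·5.454²·sin(360°/24) = 92.40 mm²); Taking the union: the regions partially overlap — summed areas 222.60 mm² minus the doubly-counted overlap 53.98 mm² gives 168.62 mm² — area = 168.62 mm². Overall, the cross-section is a single solid region. Net area = 168.62 mm².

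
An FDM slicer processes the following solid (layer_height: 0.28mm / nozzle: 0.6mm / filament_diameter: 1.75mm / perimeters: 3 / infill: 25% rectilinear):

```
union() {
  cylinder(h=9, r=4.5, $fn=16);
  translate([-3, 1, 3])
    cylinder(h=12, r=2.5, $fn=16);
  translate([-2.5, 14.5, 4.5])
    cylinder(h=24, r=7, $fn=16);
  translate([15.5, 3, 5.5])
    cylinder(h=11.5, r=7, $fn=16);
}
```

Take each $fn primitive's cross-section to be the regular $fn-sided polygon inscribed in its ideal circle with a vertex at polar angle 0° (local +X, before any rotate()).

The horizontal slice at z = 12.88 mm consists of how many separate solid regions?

3

At z = 12.88 mm: the cylinder is not intersected at this z (z outside [0, 9]); the r=2.5 cylinder at (-3, 1) gives a regular 16-gon of circumradius 2.5 (constant along its height); the r=7 cylinder at (-2.5, 14.5) gives a regular 16-gon of circumradius 7 (constant along its height); the cylinder at (15.5, 3): section is a regular 16-gon, circumradius r=7; Combining (union): the 3 present regions are separate (no shared area or edge), so areas and boundary lengths simply add and each stays a separate island — 3 connected regions. The result has 3 disconnected regions.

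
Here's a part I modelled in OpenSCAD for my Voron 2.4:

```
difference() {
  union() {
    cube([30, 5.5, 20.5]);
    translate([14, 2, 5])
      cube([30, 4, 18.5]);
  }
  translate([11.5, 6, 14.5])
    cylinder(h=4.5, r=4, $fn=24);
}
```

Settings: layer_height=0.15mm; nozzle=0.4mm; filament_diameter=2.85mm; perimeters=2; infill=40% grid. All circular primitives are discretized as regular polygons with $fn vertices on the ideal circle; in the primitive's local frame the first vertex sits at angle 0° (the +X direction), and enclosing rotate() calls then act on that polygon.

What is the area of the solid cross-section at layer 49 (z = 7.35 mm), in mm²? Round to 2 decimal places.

229.00 mm²

At z = 7.35 mm: the cube (footprint 30×5.5) is included at this height (area 165.00 mm²); the cube at (14, 2) is present — its section is the full 30×4 rectangle (area 120.00 mm²); Taking the union: the regions partially overlap — summed areas 285.00 mm² minus the doubly-counted overlap 56.00 mm² gives 229.00 mm² — area = 229.00 mm²; the cylinder at (11.5, 6) does not reach this height (z outside [14.5, 19]); Taking the first minus the rest: none of the subtracted shapes is present at this height, so the result so far is unchanged — area = 229.00 mm². Overall, the cross-section is a single solid region. Net area = 229.00 mm².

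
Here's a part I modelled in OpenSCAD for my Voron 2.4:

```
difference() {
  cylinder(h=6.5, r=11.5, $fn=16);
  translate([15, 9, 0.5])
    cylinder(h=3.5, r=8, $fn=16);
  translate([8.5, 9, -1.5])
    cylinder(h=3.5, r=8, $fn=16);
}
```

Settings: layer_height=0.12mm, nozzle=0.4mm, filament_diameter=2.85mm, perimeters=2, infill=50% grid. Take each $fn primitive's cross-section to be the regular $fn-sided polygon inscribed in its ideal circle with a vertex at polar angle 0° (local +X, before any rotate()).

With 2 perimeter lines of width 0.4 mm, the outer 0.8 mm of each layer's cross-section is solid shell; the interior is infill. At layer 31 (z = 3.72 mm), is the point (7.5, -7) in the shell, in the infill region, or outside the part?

infill

At z = 3.72 mm: the r=11.5 cylinder contributes a regular 16-gon of circumradius 11.5; the r=8 cylinder at (15, 9) gives a regular 16-gon of circumradius 8 (constant along its height); the cylinder at (8.5, 9) is not intersected at this z (z outside [-1.5, 2]); Taking the first minus the rest: starting from the r=11.5 cylinder, the r=8 cylinder at (15, 9) partially overlaps it — only the 9.34 mm² overlap (of its 195.93 mm²) is removed, clipping the outline — 1 connected region. Overall, the cross-section is a single solid region. The nearest boundary edge runs (10.62, -4.40)→(8.13, -8.13); distance from the point to it = 1.15 mm. The point is inside the cross-section and 1.15 mm from the nearest boundary — more than the 0.8 mm shell width (2 × 0.4), so it's in the infill interior.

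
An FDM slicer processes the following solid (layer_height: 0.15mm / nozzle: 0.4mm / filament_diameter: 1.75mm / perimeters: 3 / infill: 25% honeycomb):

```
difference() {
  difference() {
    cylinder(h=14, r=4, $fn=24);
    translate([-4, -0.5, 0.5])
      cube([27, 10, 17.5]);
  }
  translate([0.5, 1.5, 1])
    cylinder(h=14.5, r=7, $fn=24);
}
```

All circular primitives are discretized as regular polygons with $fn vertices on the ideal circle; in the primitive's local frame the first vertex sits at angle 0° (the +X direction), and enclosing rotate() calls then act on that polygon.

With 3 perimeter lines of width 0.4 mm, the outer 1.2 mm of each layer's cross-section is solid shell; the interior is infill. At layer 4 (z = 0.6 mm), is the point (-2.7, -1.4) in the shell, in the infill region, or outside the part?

At z = 0.6 mm: the cylinder: section is a regular 24-gon, circumradius r=4; the cube at (-4, -0.5) (footprint 27×10) is included at this height; Taking the first minus the rest: starting from the r=4 cylinder, the 27×10 cube at (-4, -0.5) partially overlaps it — only the 28.81 mm² overlap (of its 270.00 mm²) is removed, clipping the outline — 1 connected region; the cylinder at (0.5, 1.5) is absent (z outside [1, 15.5]); Taking the first minus the rest: none of the subtracted shapes is present at this height, so the result so far is unchanged — 1 connected region. Overall, the cross-section is a single solid region. The nearest boundary edge runs (-3.93, -0.50)→(3.93, -0.50); distance from the point to it = 0.90 mm. The point is inside the cross-section, 0.90 mm from the nearest boundary — within the 1.2 mm shell band (3 × 0.4).

shell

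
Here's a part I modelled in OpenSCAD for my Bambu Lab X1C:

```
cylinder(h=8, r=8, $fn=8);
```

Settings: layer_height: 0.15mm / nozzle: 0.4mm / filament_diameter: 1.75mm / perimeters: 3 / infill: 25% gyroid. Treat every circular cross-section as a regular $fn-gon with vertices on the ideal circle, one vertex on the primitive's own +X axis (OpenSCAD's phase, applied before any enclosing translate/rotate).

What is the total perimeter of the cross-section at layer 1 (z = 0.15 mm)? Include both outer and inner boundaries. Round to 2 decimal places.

48.98 mm

At z = 0.15 mm: the cylinder: section is a regular 8-gon, circumradius r=8 (perimeter = 2·8·8.000·sin(180°/8) = 48.98 mm). Overall, the cross-section is a single solid region. Total boundary length (outer) = 48.98 mm.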